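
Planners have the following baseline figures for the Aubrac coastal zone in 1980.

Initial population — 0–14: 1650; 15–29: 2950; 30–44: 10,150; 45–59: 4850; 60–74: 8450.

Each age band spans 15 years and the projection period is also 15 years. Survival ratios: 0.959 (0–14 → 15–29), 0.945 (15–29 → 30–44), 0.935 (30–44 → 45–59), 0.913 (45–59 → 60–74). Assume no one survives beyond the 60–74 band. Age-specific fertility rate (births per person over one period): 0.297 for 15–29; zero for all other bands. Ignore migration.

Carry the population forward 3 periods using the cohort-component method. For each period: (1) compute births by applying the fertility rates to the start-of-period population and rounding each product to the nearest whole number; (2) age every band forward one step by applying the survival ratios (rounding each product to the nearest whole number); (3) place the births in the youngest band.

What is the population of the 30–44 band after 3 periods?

794

After projecting period 1:
Births: 2950 × 0.297 = 876
15–29: 1650 × 0.959 = 1582
30–44: 2950 × 0.945 = 2788
45–59: 10150 × 0.935 = 9490
60–74: 4850 × 0.913 = 4428
→ [876, 1582, 2788, 9490, 4428]
After projecting period 2:
Births: 1582 × 0.297 = 470
15–29: 876 × 0.959 = 840
30–44: 1582 × 0.945 = 1495
45–59: 2788 × 0.935 = 2607
60–74: 9490 × 0.913 = 8664
→ [470, 840, 1495, 2607, 8664]
After projecting period 3:
Births: 840 × 0.297 = 249
15–29: 470 × 0.959 = 451
30–44: 840 × 0.945 = 794
45–59: 1495 × 0.935 = 1398
60–74: 2607 × 0.913 = 2380
→ [249, 451, 794, 1398, 2380]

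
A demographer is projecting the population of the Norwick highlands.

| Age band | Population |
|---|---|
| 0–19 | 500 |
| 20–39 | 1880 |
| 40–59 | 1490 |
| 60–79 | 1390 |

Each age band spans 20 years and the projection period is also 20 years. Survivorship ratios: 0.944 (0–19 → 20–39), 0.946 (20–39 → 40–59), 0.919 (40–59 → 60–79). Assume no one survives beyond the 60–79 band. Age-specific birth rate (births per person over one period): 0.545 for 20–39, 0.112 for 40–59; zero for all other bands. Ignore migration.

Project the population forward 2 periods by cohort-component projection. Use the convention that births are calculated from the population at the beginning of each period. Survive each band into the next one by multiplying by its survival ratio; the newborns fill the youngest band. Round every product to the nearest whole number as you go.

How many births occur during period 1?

Call the groups 1 to 4, youngest first.
Period 1:
Births: 1880 * 0.545 = 1025 ; 1490 * 0.112 = 167 → 1192
Group 2: 500 * 0.944 = 472
Group 3: 1880 * 0.946 = 1778
Group 4: 1490 * 0.919 = 1369
End of period: [1192, 472, 1778, 1369]

1192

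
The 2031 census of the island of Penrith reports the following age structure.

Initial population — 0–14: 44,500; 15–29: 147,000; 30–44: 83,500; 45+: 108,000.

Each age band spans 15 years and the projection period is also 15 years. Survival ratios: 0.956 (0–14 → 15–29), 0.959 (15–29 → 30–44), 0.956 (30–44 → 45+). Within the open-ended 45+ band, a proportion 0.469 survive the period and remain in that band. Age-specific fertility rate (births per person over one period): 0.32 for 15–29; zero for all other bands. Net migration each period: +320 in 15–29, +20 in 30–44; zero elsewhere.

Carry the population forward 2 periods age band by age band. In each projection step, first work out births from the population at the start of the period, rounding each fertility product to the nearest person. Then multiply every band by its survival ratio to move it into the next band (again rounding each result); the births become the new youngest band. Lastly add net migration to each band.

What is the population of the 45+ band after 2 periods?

195983

Numbering the bands 1..4 from youngest to oldest:
After projecting period 1:
Births: 147000 × 0.32 = 47040
Band 2: 44500 × 0.956 = 42542
Band 3: 147000 × 0.959 = 140973
Band 4: 83500 × 0.956 + 108000 × 0.469 = 79826 + 50652 = 130478
Net migration: Band 2 + 320 → 42862; Band 3 + 20 → 140993
Population now: 0–14=47040, 15–29=42862, 30–44=140993, 45+=130478
After projecting period 2:
Births: 42862 × 0.32 = 13716
Band 2: 47040 × 0.956 = 44970
Band 3: 42862 × 0.959 = 41105
Band 4: 140993 × 0.956 + 130478 × 0.469 = 134789 + 61194 = 195983
Net migration: Band 2 + 320 → 45290; Band 3 + 20 → 41125
Population now: 0–14=13716, 15–29=45290, 30–44=41125, 45+=195983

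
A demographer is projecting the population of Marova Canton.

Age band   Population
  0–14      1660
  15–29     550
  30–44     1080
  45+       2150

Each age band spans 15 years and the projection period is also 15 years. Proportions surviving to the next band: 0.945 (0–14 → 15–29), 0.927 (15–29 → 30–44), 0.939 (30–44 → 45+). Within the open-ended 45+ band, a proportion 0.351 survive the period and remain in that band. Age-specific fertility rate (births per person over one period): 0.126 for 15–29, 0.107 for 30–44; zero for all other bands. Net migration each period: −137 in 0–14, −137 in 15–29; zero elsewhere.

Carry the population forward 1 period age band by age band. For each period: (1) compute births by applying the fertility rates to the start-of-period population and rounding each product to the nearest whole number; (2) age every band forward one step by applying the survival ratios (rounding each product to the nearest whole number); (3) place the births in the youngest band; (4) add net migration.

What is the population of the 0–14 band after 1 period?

Let band 1 be 0–14 through band 4 = 45+.
After projecting period 1:
Births: 550 × 0.126 = 69, 1080 × 0.107 = 116 ⇒ total 185
Band 2: 1660 × 0.945 = 1569
Band 3: 550 × 0.927 = 510
Band 4: 1080 × 0.939 + 2150 × 0.351 = 1014 + 755 = 1769
Net migration: Band 1 − 137 → 48; Band 2 − 137 → 1432
Giving 48 / 1432 / 510 / 1769.

48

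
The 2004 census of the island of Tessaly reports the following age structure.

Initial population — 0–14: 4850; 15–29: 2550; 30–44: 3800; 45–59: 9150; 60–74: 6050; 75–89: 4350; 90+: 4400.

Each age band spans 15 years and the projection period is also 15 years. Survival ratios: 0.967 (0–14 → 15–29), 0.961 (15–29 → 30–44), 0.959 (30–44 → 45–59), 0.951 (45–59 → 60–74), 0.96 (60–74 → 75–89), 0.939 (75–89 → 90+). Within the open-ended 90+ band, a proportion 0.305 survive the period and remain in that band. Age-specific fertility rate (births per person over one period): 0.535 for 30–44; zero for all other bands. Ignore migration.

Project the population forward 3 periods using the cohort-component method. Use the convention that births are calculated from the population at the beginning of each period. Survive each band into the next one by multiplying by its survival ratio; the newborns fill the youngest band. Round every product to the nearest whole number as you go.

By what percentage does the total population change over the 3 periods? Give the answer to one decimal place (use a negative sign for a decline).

Call the bands 1 to 7, youngest first.
— Period 1 —
Births: 3800 * 0.535 = 2033
Band 2: 4850 * 0.967 = 4690
Band 3: 2550 * 0.961 = 2451
Band 4: 3800 * 0.959 = 3644
Band 5: 9150 * 0.951 = 8702
Band 6: 6050 * 0.96 = 5808
Band 7: 4350 * 0.939 + 4400 * 0.305 = 4085 + 1342 = 5427
Giving 2033 / 4690 / 2451 / 3644 / 8702 / 5808 / 5427.
— Period 2 —
Births: 2451 * 0.535 = 1311
Band 2: 2033 * 0.967 = 1966
Band 3: 4690 * 0.961 = 4507
Band 4: 2451 * 0.959 = 2351
Band 5: 3644 * 0.951 = 3465
Band 6: 8702 * 0.96 = 8354
Band 7: 5808 * 0.939 + 5427 * 0.305 = 5454 + 1655 = 7109
Giving 1311 / 1966 / 4507 / 2351 / 3465 / 8354 / 7109.
— Period 3 —
Births: 4507 * 0.535 = 2411
Band 2: 1311 * 0.967 = 1268
Band 3: 1966 * 0.961 = 1889
Band 4: 4507 * 0.959 = 4322
Band 5: 2351 * 0.951 = 2236
Band 6: 3465 * 0.96 = 3326
Band 7: 8354 * 0.939 + 7109 * 0.305 = 7844 + 2168 = 10012
Giving 2411 / 1268 / 1889 / 4322 / 2236 / 3326 / 10012.
Total: 35150 → 25464; change = -9686; percentage change = -27.6%

-27.6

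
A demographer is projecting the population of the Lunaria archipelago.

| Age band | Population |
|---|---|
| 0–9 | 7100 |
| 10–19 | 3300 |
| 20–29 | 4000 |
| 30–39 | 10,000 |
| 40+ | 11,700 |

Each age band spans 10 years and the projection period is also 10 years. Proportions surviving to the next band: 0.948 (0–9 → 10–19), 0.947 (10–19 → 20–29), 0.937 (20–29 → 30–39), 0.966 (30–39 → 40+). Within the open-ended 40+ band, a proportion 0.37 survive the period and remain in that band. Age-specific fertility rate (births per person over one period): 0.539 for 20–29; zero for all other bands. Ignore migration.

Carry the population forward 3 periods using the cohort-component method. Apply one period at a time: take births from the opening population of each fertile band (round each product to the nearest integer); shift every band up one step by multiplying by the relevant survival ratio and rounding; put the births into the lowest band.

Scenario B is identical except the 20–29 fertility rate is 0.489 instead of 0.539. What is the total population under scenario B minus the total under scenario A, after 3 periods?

-646

[period 1]
Births: 4000 * 0.539 = 2156
10–19: 7100 * 0.948 = 6731
20–29: 3300 * 0.947 = 3125
30–39: 4000 * 0.937 = 3748
40+: 10000 * 0.966 + 11700 * 0.37 = 9660 + 4329 = 13989
→ [2156, 6731, 3125, 3748, 13989]
[period 2]
Births: 3125 * 0.539 = 1684
10–19: 2156 * 0.948 = 2044
20–29: 6731 * 0.947 = 6374
30–39: 3125 * 0.937 = 2928
40+: 3748 * 0.966 + 13989 * 0.37 = 3621 + 5176 = 8797
→ [1684, 2044, 6374, 2928, 8797]
[period 3]
Births: 6374 * 0.539 = 3436
10–19: 1684 * 0.948 = 1596
20–29: 2044 * 0.947 = 1936
30–39: 6374 * 0.937 = 5972
40+: 2928 * 0.966 + 8797 * 0.37 = 2828 + 3255 = 6083
→ [3436, 1596, 1936, 5972, 6083]
Scenario A total after 3 periods: 19023
Scenario B projection —
[period 1]
Births: 4000 * 0.489 = 1956
10–19: 7100 * 0.948 = 6731
20–29: 3300 * 0.947 = 3125
30–39: 4000 * 0.937 = 3748
40+: 10000 * 0.966 + 11700 * 0.37 = 9660 + 4329 = 13989
→ [1956, 6731, 3125, 3748, 13989]
[period 2]
Births: 3125 * 0.489 = 1528
10–19: 1956 * 0.948 = 1854
20–29: 6731 * 0.947 = 6374
30–39: 3125 * 0.937 = 2928
40+: 3748 * 0.966 + 13989 * 0.37 = 3621 + 5176 = 8797
→ [1528, 1854, 6374, 2928, 8797]
[period 3]
Births: 6374 * 0.489 = 3117
10–19: 1528 * 0.948 = 1449
20–29: 1854 * 0.947 = 1756
30–39: 6374 * 0.937 = 5972
40+: 2928 * 0.966 + 8797 * 0.37 = 2828 + 3255 = 6083
→ [3117, 1449, 1756, 5972, 6083]
Scenario B total after 3 periods: 18377
Difference B − A = 18377 − 19023 = -646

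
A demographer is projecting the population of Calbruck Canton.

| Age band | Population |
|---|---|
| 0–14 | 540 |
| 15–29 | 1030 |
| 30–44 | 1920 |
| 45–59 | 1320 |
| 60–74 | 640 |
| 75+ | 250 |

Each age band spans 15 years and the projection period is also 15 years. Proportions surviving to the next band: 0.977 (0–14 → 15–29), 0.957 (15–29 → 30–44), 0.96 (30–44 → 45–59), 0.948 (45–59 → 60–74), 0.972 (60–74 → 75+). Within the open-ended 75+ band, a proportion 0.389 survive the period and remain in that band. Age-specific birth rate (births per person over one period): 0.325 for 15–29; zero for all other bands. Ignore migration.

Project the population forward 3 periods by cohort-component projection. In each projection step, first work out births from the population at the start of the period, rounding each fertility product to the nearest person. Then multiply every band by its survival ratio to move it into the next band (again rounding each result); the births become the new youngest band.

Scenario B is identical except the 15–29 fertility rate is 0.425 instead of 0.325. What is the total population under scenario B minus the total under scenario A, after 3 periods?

Period 1:
Births: 1030 * 0.325 = 335
15–29: 540 * 0.977 = 528
30–44: 1030 * 0.957 = 986
45–59: 1920 * 0.96 = 1843
60–74: 1320 * 0.948 = 1251
75+: 640 * 0.972 + 250 * 0.389 = 622 + 97 = 719
Population now: 0–14=335, 15–29=528, 30–44=986, 45–59=1843, 60–74=1251, 75+=719
Period 2:
Births: 528 * 0.325 = 172
15–29: 335 * 0.977 = 327
30–44: 528 * 0.957 = 505
45–59: 986 * 0.96 = 947
60–74: 1843 * 0.948 = 1747
75+: 1251 * 0.972 + 719 * 0.389 = 1216 + 280 = 1496
Population now: 0–14=172, 15–29=327, 30–44=505, 45–59=947, 60–74=1747, 75+=1496
Period 3:
Births: 327 * 0.325 = 106
15–29: 172 * 0.977 = 168
30–44: 327 * 0.957 = 313
45–59: 505 * 0.96 = 485
60–74: 947 * 0.948 = 898
75+: 1747 * 0.972 + 1496 * 0.389 = 1698 + 582 = 2280
Population now: 0–14=106, 15–29=168, 30–44=313, 45–59=485, 60–74=898, 75+=2280
Scenario A total after 3 periods: 4250
Scenario B projection —
Period 1:
Births: 1030 * 0.425 = 438
15–29: 540 * 0.977 = 528
30–44: 1030 * 0.957 = 986
45–59: 1920 * 0.96 = 1843
60–74: 1320 * 0.948 = 1251
75+: 640 * 0.972 + 250 * 0.389 = 622 + 97 = 719
Population now: 0–14=438, 15–29=528, 30–44=986, 45–59=1843, 60–74=1251, 75+=719
Period 2:
Births: 528 * 0.425 = 224
15–29: 438 * 0.977 = 428
30–44: 528 * 0.957 = 505
45–59: 986 * 0.96 = 947
60–74: 1843 * 0.948 = 1747
75+: 1251 * 0.972 + 719 * 0.389 = 1216 + 280 = 1496
Population now: 0–14=224, 15–29=428, 30–44=505, 45–59=947, 60–74=1747, 75+=1496
Period 3:
Births: 428 * 0.425 = 182
15–29: 224 * 0.977 = 219
30–44: 428 * 0.957 = 410
45–59: 505 * 0.96 = 485
60–74: 947 * 0.948 = 898
75+: 1747 * 0.972 + 1496 * 0.389 = 1698 + 582 = 2280
Population now: 0–14=182, 15–29=219, 30–44=410, 45–59=485, 60–74=898, 75+=2280
Scenario B total after 3 periods: 4474
Difference B − A = 4474 − 4250 = 224

224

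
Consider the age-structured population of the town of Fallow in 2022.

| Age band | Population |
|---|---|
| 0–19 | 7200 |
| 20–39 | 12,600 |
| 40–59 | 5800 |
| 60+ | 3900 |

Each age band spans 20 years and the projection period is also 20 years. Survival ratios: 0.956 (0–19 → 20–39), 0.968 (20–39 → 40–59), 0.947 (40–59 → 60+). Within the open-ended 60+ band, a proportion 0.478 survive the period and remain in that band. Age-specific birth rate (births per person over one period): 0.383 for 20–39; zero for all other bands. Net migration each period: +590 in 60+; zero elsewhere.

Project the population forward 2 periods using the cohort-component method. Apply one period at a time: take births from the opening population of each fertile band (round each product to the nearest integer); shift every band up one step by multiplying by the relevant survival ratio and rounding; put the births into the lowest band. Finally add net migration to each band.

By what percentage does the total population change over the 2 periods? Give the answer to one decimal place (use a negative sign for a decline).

1.2

After projecting period 1:
Births: 12600 × 0.383 = 4826
20–39: 7200 × 0.956 = 6883
40–59: 12600 × 0.968 = 12197
60+: 5800 × 0.947 + 3900 × 0.478 = 5493 + 1864 = 7357
Net migration: 60+ + 590 → 7947
Population now: 0–19=4826, 20–39=6883, 40–59=12197, 60+=7947
After projecting period 2:
Births: 6883 × 0.383 = 2636
20–39: 4826 × 0.956 = 4614
40–59: 6883 × 0.968 = 6663
60+: 12197 × 0.947 + 7947 × 0.478 = 11551 + 3799 = 15350
Net migration: 60+ + 590 → 15940
Population now: 0–19=2636, 20–39=4614, 40–59=6663, 60+=15940
Total: 29500 → 29853; change = 353; percentage change = 1.2%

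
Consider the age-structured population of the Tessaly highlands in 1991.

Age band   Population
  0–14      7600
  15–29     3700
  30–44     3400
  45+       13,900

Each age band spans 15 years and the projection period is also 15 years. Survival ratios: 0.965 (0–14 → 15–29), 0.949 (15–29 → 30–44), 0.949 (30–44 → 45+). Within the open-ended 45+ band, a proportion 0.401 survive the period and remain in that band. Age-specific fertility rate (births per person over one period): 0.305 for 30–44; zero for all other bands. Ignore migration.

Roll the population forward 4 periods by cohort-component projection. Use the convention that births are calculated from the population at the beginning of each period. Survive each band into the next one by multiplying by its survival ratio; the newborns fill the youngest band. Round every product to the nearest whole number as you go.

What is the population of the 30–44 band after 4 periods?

— Period 1 —
Births: 3400 × 0.305 = 1037
15–29: 7600 × 0.965 = 7334
30–44: 3700 × 0.949 = 3511
45+: 3400 × 0.949 + 13900 × 0.401 = 3227 + 5574 = 8801
End of period: [1037, 7334, 3511, 8801]
— Period 2 —
Births: 3511 × 0.305 = 1071
15–29: 1037 × 0.965 = 1001
30–44: 7334 × 0.949 = 6960
45+: 3511 × 0.949 + 8801 × 0.401 = 3332 + 3529 = 6861
End of period: [1071, 1001, 6960, 6861]
— Period 3 —
Births: 6960 × 0.305 = 2123
15–29: 1071 × 0.965 = 1034
30–44: 1001 × 0.949 = 950
45+: 6960 × 0.949 + 6861 × 0.401 = 6605 + 2751 = 9356
End of period: [2123, 1034, 950, 9356]
— Period 4 —
Births: 950 × 0.305 = 290
15–29: 2123 × 0.965 = 2049
30–44: 1034 × 0.949 = 981
45+: 950 × 0.949 + 9356 × 0.401 = 902 + 3752 = 4654
End of period: [290, 2049, 981, 4654]

981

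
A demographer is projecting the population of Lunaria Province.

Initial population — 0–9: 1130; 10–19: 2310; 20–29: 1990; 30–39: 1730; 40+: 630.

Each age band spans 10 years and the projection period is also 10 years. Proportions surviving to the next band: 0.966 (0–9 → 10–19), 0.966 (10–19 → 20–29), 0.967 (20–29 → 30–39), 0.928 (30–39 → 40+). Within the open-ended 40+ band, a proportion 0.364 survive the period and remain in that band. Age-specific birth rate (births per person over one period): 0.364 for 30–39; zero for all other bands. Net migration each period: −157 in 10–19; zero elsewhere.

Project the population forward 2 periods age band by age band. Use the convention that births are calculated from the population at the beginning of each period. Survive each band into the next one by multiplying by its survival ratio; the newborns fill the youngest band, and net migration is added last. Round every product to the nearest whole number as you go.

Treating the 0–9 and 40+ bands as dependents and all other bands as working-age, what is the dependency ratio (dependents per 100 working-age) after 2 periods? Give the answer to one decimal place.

(Bands numbered youngest = 1 to oldest = 5.)
— Period 1 —
Births: 1730 × 0.364 = 630
Band 2: 1130 × 0.966 = 1092
Band 3: 2310 × 0.966 = 2231
Band 4: 1990 × 0.967 = 1924
Band 5: 1730 × 0.928 + 630 × 0.364 = 1605 + 229 = 1834
Net migration: Band 2 − 157 → 935
Giving 630 / 935 / 2231 / 1924 / 1834.
— Period 2 —
Births: 1924 × 0.364 = 700
Band 2: 630 × 0.966 = 609
Band 3: 935 × 0.966 = 903
Band 4: 2231 × 0.967 = 2157
Band 5: 1924 × 0.928 + 1834 × 0.364 = 1785 + 668 = 2453
Net migration: Band 2 − 157 → 452
Giving 700 / 452 / 903 / 2157 / 2453.
Dependents (band 0–9 + band 40+) = 700 + 2453 = 3153; working-age = 3512; ratio = 3153/3512 × 100 = 89.8

89.8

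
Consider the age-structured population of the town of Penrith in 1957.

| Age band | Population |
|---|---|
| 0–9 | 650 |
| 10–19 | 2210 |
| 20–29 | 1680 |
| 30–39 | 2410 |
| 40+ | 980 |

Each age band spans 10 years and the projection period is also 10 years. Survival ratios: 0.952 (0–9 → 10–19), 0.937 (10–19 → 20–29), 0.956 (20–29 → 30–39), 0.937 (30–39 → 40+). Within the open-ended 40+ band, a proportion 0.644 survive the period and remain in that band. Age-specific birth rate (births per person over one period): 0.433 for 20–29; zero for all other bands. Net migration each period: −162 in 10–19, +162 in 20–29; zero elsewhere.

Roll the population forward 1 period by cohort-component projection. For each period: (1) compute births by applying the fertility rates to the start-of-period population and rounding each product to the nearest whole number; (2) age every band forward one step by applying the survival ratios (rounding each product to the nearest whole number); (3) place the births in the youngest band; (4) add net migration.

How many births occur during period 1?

727

Period 1:
Births: 1680 * 0.433 = 727
10–19: 650 * 0.952 = 619
20–29: 2210 * 0.937 = 2071
30–39: 1680 * 0.956 = 1606
40+: 2410 * 0.937 + 980 * 0.644 = 2258 + 631 = 2889
Net migration: 10–19 − 162 → 457; 20–29 + 162 → 2233
End of period: [727, 457, 2233, 1606, 2889]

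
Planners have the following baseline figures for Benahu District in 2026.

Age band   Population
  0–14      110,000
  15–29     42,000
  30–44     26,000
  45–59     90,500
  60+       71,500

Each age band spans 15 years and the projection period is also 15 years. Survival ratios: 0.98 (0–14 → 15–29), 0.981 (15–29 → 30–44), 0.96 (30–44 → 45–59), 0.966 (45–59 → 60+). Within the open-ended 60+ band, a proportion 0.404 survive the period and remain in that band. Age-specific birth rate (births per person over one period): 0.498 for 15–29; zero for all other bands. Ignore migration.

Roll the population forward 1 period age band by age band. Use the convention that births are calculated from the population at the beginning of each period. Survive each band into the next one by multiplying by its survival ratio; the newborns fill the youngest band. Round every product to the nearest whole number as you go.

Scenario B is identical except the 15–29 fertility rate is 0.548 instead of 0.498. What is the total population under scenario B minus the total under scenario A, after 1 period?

[period 1]
Births: 42000 × 0.498 = 20916
15–29: 110000 × 0.98 = 107800
30–44: 42000 × 0.981 = 41202
45–59: 26000 × 0.96 = 24960
60+: 90500 × 0.966 + 71500 × 0.404 = 87423 + 28886 = 116309
→ [20916, 107800, 41202, 24960, 116309]
Scenario A total after 1 period: 311187
Scenario B projection —
[period 1]
Births: 42000 × 0.548 = 23016
15–29: 110000 × 0.98 = 107800
30–44: 42000 × 0.981 = 41202
45–59: 26000 × 0.96 = 24960
60+: 90500 × 0.966 + 71500 × 0.404 = 87423 + 28886 = 116309
→ [23016, 107800, 41202, 24960, 116309]
Scenario B total after 1 period: 313287
Difference B − A = 313287 − 311187 = 2100

2100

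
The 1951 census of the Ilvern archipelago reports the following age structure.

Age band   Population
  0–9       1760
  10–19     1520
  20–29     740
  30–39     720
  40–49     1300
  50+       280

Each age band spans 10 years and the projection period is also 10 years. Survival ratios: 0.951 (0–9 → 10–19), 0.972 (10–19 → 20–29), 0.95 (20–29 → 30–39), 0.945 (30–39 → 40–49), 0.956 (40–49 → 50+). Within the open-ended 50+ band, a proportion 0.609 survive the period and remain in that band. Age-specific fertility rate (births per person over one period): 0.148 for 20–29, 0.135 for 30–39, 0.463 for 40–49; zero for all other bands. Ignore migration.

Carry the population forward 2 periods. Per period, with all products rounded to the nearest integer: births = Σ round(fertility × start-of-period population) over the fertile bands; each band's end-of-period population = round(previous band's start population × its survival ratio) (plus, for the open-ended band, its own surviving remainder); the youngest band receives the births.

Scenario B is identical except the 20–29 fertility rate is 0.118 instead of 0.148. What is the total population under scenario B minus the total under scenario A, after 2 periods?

[period 1]
Births: 740 × 0.148 = 110, 720 × 0.135 = 97, 1300 × 0.463 = 602 ⇒ total 809
10–19: 1760 × 0.951 = 1674
20–29: 1520 × 0.972 = 1477
30–39: 740 × 0.95 = 703
40–49: 720 × 0.945 = 680
50+: 1300 × 0.956 + 280 × 0.609 = 1243 + 171 = 1414
Giving 809 / 1674 / 1477 / 703 / 680 / 1414.
[period 2]
Births: 1477 × 0.148 = 219, 703 × 0.135 = 95, 680 × 0.463 = 315 ⇒ total 629
10–19: 809 × 0.951 = 769
20–29: 1674 × 0.972 = 1627
30–39: 1477 × 0.95 = 1403
40–49: 703 × 0.945 = 664
50+: 680 × 0.956 + 1414 × 0.609 = 650 + 861 = 1511
Giving 629 / 769 / 1627 / 1403 / 664 / 1511.
Scenario A total after 2 periods: 6603
Scenario B projection —
[period 1]
Births: 740 × 0.118 = 87, 720 × 0.135 = 97, 1300 × 0.463 = 602 ⇒ total 786
10–19: 1760 × 0.951 = 1674
20–29: 1520 × 0.972 = 1477
30–39: 740 × 0.95 = 703
40–49: 720 × 0.945 = 680
50+: 1300 × 0.956 + 280 × 0.609 = 1243 + 171 = 1414
Giving 786 / 1674 / 1477 / 703 / 680 / 1414.
[period 2]
Births: 1477 × 0.118 = 174, 703 × 0.135 = 95, 680 × 0.463 = 315 ⇒ total 584
10–19: 786 × 0.951 = 747
20–29: 1674 × 0.972 = 1627
30–39: 1477 × 0.95 = 1403
40–49: 703 × 0.945 = 664
50+: 680 × 0.956 + 1414 × 0.609 = 650 + 861 = 1511
Giving 584 / 747 / 1627 / 1403 / 664 / 1511.
Scenario B total after 2 periods: 6536
Difference B − A = 6536 − 6603 = -67

-67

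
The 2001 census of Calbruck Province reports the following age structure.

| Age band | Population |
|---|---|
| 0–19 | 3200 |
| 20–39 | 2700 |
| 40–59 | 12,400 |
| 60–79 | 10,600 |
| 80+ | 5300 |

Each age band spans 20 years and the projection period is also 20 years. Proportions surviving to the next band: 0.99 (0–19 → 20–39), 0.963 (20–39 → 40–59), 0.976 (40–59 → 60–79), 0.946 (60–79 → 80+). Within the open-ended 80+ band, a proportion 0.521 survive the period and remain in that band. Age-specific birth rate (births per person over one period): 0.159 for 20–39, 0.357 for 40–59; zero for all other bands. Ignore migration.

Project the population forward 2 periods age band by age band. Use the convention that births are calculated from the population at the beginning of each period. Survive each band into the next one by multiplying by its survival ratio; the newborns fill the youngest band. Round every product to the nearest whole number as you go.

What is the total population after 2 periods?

29939

Numbering the bands 1..5 from youngest to oldest:
— Period 1 —
Births: 2700 * 0.159 = 429  |  12400 * 0.357 = 4427 — total 4856
Band 2: 3200 * 0.99 = 3168
Band 3: 2700 * 0.963 = 2600
Band 4: 12400 * 0.976 = 12102
Band 5: 10600 * 0.946 + 5300 * 0.521 = 10028 + 2761 = 12789
→ [4856, 3168, 2600, 12102, 12789]
— Period 2 —
Births: 3168 * 0.159 = 504  |  2600 * 0.357 = 928 — total 1432
Band 2: 4856 * 0.99 = 4807
Band 3: 3168 * 0.963 = 3051
Band 4: 2600 * 0.976 = 2538
Band 5: 12102 * 0.946 + 12789 * 0.521 = 11448 + 6663 = 18111
→ [1432, 4807, 3051, 2538, 18111]
Total after period 2: 1432 + 4807 + 3051 + 2538 + 18111 = 29939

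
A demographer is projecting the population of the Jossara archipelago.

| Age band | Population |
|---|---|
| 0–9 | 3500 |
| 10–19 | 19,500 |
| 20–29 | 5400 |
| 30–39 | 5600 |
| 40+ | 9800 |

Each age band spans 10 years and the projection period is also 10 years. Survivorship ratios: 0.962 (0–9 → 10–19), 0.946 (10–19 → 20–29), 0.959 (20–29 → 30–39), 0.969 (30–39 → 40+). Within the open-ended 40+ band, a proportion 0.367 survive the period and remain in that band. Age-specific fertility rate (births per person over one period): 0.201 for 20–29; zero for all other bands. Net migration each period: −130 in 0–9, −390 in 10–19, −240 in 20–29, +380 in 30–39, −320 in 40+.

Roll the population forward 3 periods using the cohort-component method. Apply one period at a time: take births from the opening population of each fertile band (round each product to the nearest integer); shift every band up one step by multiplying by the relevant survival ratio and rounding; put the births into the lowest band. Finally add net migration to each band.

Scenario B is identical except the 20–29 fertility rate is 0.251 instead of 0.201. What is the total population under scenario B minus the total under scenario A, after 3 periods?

After projecting period 1:
Births: 5400 * 0.201 = 1085
10–19: 3500 * 0.962 = 3367
20–29: 19500 * 0.946 = 18447
30–39: 5400 * 0.959 = 5179
40+: 5600 * 0.969 + 9800 * 0.367 = 5426 + 3597 = 9023
Net migration: 0–9 − 130 → 955; 10–19 − 390 → 2977; 20–29 − 240 → 18207; 30–39 + 380 → 5559; 40+ − 320 → 8703
Giving 955 / 2977 / 18207 / 5559 / 8703.
After projecting period 2:
Births: 18207 * 0.201 = 3660
10–19: 955 * 0.962 = 919
20–29: 2977 * 0.946 = 2816
30–39: 18207 * 0.959 = 17461
40+: 5559 * 0.969 + 8703 * 0.367 = 5387 + 3194 = 8581
Net migration: 0–9 − 130 → 3530; 10–19 − 390 → 529; 20–29 − 240 → 2576; 30–39 + 380 → 17841; 40+ − 320 → 8261
Giving 3530 / 529 / 2576 / 17841 / 8261.
After projecting period 3:
Births: 2576 * 0.201 = 518
10–19: 3530 * 0.962 = 3396
20–29: 529 * 0.946 = 500
30–39: 2576 * 0.959 = 2470
40+: 17841 * 0.969 + 8261 * 0.367 = 17288 + 3032 = 20320
Net migration: 0–9 − 130 → 388; 10–19 − 390 → 3006; 20–29 − 240 → 260; 30–39 + 380 → 2850; 40+ − 320 → 20000
Giving 388 / 3006 / 260 / 2850 / 20000.
Scenario A total after 3 periods: 26504
Scenario B projection —
After projecting period 1:
Births: 5400 * 0.251 = 1355
10–19: 3500 * 0.962 = 3367
20–29: 19500 * 0.946 = 18447
30–39: 5400 * 0.959 = 5179
40+: 5600 * 0.969 + 9800 * 0.367 = 5426 + 3597 = 9023
Net migration: 0–9 − 130 → 1225; 10–19 − 390 → 2977; 20–29 − 240 → 18207; 30–39 + 380 → 5559; 40+ − 320 → 8703
Giving 1225 / 2977 / 18207 / 5559 / 8703.
After projecting period 2:
Births: 18207 * 0.251 = 4570
10–19: 1225 * 0.962 = 1178
20–29: 2977 * 0.946 = 2816
30–39: 18207 * 0.959 = 17461
40+: 5559 * 0.969 + 8703 * 0.367 = 5387 + 3194 = 8581
Net migration: 0–9 − 130 → 4440; 10–19 − 390 → 788; 20–29 − 240 → 2576; 30–39 + 380 → 17841; 40+ − 320 → 8261
Giving 4440 / 788 / 2576 / 17841 / 8261.
After projecting period 3:
Births: 2576 * 0.251 = 647
10–19: 4440 * 0.962 = 4271
20–29: 788 * 0.946 = 745
30–39: 2576 * 0.959 = 2470
40+: 17841 * 0.969 + 8261 * 0.367 = 17288 + 3032 = 20320
Net migration: 0–9 − 130 → 517; 10–19 − 390 → 3881; 20–29 − 240 → 505; 30–39 + 380 → 2850; 40+ − 320 → 20000
Giving 517 / 3881 / 505 / 2850 / 20000.
Scenario B total after 3 periods: 27753
Difference B − A = 27753 − 26504 = 1249

1249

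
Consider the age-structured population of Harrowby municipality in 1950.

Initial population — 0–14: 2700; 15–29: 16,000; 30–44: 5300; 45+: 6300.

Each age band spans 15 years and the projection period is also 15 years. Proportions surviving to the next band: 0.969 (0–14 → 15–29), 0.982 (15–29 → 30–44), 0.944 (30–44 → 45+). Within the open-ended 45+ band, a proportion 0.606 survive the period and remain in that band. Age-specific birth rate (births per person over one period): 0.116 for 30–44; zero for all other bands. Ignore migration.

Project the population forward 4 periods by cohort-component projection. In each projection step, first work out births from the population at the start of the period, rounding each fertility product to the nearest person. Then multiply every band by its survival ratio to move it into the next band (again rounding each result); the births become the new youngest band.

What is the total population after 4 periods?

11523

— Period 1 —
Births: 5300 * 0.116 = 615
15–29: 2700 * 0.969 = 2616
30–44: 16000 * 0.982 = 15712
45+: 5300 * 0.944 + 6300 * 0.606 = 5003 + 3818 = 8821
Giving 615 / 2616 / 15712 / 8821.
— Period 2 —
Births: 15712 * 0.116 = 1823
15–29: 615 * 0.969 = 596
30–44: 2616 * 0.982 = 2569
45+: 15712 * 0.944 + 8821 * 0.606 = 14832 + 5346 = 20178
Giving 1823 / 596 / 2569 / 20178.
— Period 3 —
Births: 2569 * 0.116 = 298
15–29: 1823 * 0.969 = 1766
30–44: 596 * 0.982 = 585
45+: 2569 * 0.944 + 20178 * 0.606 = 2425 + 12228 = 14653
Giving 298 / 1766 / 585 / 14653.
— Period 4 —
Births: 585 * 0.116 = 68
15–29: 298 * 0.969 = 289
30–44: 1766 * 0.982 = 1734
45+: 585 * 0.944 + 14653 * 0.606 = 552 + 8880 = 9432
Giving 68 / 289 / 1734 / 9432.
Total after period 4: 68 + 289 + 1734 + 9432 = 11523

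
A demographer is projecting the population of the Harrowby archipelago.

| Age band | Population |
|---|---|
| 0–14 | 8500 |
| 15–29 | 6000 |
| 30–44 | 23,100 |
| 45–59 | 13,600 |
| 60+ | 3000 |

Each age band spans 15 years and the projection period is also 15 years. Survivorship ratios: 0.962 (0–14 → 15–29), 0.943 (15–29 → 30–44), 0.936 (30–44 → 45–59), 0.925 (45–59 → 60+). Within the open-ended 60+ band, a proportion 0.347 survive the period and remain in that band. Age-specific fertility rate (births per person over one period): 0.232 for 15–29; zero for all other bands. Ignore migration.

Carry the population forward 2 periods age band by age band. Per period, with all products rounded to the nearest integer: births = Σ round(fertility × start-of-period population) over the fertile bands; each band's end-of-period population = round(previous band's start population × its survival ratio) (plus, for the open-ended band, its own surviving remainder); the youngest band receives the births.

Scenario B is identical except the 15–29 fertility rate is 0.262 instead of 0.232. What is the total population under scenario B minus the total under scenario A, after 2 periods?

Period 1.
Births: 6000 × 0.232 = 1392
15–29: 8500 × 0.962 = 8177
30–44: 6000 × 0.943 = 5658
45–59: 23100 × 0.936 = 21622
60+: 13600 × 0.925 + 3000 × 0.347 = 12580 + 1041 = 13621
→ [1392, 8177, 5658, 21622, 13621]
Period 2.
Births: 8177 × 0.232 = 1897
15–29: 1392 × 0.962 = 1339
30–44: 8177 × 0.943 = 7711
45–59: 5658 × 0.936 = 5296
60+: 21622 × 0.925 + 13621 × 0.347 = 20000 + 4726 = 24726
→ [1897, 1339, 7711, 5296, 24726]
Scenario A total after 2 periods: 40969
Scenario B projection —
Period 1.
Births: 6000 × 0.262 = 1572
15–29: 8500 × 0.962 = 8177
30–44: 6000 × 0.943 = 5658
45–59: 23100 × 0.936 = 21622
60+: 13600 × 0.925 + 3000 × 0.347 = 12580 + 1041 = 13621
→ [1572, 8177, 5658, 21622, 13621]
Period 2.
Births: 8177 × 0.262 = 2142
15–29: 1572 × 0.962 = 1512
30–44: 8177 × 0.943 = 7711
45–59: 5658 × 0.936 = 5296
60+: 21622 × 0.925 + 13621 × 0.347 = 20000 + 4726 = 24726
→ [2142, 1512, 7711, 5296, 24726]
Scenario B total after 2 periods: 41387
Difference B − A = 41387 − 40969 = 418

418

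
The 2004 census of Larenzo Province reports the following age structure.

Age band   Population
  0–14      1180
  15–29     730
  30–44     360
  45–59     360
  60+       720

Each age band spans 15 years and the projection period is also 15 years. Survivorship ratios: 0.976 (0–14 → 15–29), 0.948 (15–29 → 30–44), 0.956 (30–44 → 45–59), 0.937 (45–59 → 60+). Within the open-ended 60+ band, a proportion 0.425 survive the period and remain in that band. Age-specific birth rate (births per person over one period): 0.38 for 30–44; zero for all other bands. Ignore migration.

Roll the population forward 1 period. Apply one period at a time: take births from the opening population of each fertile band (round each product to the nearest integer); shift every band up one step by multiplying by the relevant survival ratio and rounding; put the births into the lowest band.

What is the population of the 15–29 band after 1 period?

Period 1.
Births: 360 × 0.38 = 137
15–29: 1180 × 0.976 = 1152
30–44: 730 × 0.948 = 692
45–59: 360 × 0.956 = 344
60+: 360 × 0.937 + 720 × 0.425 = 337 + 306 = 643
Population now: 0–14=137, 15–29=1152, 30–44=692, 45–59=344, 60+=643

1152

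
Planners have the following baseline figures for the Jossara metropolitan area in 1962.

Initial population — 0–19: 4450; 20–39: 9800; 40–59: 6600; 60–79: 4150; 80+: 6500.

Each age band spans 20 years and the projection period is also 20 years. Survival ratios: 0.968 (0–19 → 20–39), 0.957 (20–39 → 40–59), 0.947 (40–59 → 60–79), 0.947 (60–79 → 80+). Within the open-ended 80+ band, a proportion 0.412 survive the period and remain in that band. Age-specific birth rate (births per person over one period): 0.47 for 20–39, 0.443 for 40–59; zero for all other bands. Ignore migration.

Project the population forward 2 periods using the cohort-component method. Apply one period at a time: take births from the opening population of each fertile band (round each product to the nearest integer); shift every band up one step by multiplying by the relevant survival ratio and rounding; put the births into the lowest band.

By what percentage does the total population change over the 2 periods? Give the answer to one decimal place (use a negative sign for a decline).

[period 1]
Births: 9800 * 0.47 = 4606, 6600 * 0.443 = 2924 ⇒ total 7530
20–39: 4450 * 0.968 = 4308
40–59: 9800 * 0.957 = 9379
60–79: 6600 * 0.947 = 6250
80+: 4150 * 0.947 + 6500 * 0.412 = 3930 + 2678 = 6608
Population now: 0–19=7530, 20–39=4308, 40–59=9379, 60–79=6250, 80+=6608
[period 2]
Births: 4308 * 0.47 = 2025, 9379 * 0.443 = 4155 ⇒ total 6180
20–39: 7530 * 0.968 = 7289
40–59: 4308 * 0.957 = 4123
60–79: 9379 * 0.947 = 8882
80+: 6250 * 0.947 + 6608 * 0.412 = 5919 + 2722 = 8641
Population now: 0–19=6180, 20–39=7289, 40–59=4123, 60–79=8882, 80+=8641
Total: 31500 → 35115; change = 3615; percentage change = 11.5%

11.5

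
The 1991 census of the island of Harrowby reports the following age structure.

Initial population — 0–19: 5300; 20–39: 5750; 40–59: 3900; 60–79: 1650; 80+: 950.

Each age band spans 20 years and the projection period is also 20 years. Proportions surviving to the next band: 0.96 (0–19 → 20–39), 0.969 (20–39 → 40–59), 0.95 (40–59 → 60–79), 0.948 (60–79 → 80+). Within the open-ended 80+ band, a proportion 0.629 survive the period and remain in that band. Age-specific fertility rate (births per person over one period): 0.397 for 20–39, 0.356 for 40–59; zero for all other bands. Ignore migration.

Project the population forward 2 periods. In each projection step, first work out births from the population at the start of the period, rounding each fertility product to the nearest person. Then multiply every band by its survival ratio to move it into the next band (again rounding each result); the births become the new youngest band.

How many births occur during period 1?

Numbering the groups 1..5 from youngest to oldest:
Period 1.
Births: 5750 × 0.397 = 2283, 3900 × 0.356 = 1388 → 3671
Group 2: 5300 × 0.96 = 5088
Group 3: 5750 × 0.969 = 5572
Group 4: 3900 × 0.95 = 3705
Group 5: 1650 × 0.948 + 950 × 0.629 = 1564 + 598 = 2162
Giving 3671 / 5088 / 5572 / 3705 / 2162.

3671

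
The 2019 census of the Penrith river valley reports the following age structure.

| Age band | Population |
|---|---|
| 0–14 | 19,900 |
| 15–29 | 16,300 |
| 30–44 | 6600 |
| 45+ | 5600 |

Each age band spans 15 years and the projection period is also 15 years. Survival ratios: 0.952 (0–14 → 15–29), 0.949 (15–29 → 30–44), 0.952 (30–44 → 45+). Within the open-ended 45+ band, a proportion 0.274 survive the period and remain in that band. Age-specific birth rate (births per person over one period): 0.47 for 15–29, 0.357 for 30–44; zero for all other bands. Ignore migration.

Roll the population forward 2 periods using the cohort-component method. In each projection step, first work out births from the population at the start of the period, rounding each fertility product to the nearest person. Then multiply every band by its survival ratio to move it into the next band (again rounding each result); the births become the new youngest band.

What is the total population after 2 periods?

58809

[period 1]
Births: 16300 × 0.47 = 7661, 6600 × 0.357 = 2356 ⇒ total 10017
15–29: 19900 × 0.952 = 18945
30–44: 16300 × 0.949 = 15469
45+: 6600 × 0.952 + 5600 × 0.274 = 6283 + 1534 = 7817
→ [10017, 18945, 15469, 7817]
[period 2]
Births: 18945 × 0.47 = 8904, 15469 × 0.357 = 5522 ⇒ total 14426
15–29: 10017 × 0.952 = 9536
30–44: 18945 × 0.949 = 17979
45+: 15469 × 0.952 + 7817 × 0.274 = 14726 + 2142 = 16868
→ [14426, 9536, 17979, 16868]
Total after period 2: 14426 + 9536 + 17979 + 16868 = 58809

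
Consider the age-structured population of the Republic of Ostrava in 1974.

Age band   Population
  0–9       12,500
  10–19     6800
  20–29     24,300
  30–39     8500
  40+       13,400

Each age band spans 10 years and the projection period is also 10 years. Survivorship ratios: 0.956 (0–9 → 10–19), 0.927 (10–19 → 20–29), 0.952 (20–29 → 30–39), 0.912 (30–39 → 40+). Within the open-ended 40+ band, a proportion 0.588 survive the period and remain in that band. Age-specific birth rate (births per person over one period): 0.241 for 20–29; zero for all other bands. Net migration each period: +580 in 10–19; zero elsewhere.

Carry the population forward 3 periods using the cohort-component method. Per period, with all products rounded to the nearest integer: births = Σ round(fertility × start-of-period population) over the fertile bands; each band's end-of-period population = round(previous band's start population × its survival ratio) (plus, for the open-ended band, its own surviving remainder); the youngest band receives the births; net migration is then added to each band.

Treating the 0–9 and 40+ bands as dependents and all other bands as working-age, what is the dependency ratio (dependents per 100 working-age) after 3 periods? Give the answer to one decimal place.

138.6

[period 1]
Births: 24300 * 0.241 = 5856
10–19: 12500 * 0.956 = 11950
20–29: 6800 * 0.927 = 6304
30–39: 24300 * 0.952 = 23134
40+: 8500 * 0.912 + 13400 * 0.588 = 7752 + 7879 = 15631
Net migration: 10–19 + 580 → 12530
→ [5856, 12530, 6304, 23134, 15631]
[period 2]
Births: 6304 * 0.241 = 1519
10–19: 5856 * 0.956 = 5598
20–29: 12530 * 0.927 = 11615
30–39: 6304 * 0.952 = 6001
40+: 23134 * 0.912 + 15631 * 0.588 = 21098 + 9191 = 30289
Net migration: 10–19 + 580 → 6178
→ [1519, 6178, 11615, 6001, 30289]
[period 3]
Births: 11615 * 0.241 = 2799
10–19: 1519 * 0.956 = 1452
20–29: 6178 * 0.927 = 5727
30–39: 11615 * 0.952 = 11057
40+: 6001 * 0.912 + 30289 * 0.588 = 5473 + 17810 = 23283
Net migration: 10–19 + 580 → 2032
→ [2799, 2032, 5727, 11057, 23283]
Dependents (band 0–9 + band 40+) = 2799 + 23283 = 26082; working-age = 18816; ratio = 26082/18816 × 100 = 138.6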